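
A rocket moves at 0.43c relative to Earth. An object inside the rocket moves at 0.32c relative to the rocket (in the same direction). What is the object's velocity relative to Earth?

u = (u' + v)/(1 + u'v/c²)
Numerator: 0.32 + 0.43 = 0.75
Denominator: 1 + 0.1376 = 1.1376
u = 0.75/1.1376 = 0.6593c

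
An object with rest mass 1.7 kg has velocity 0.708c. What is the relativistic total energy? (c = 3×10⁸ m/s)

γ = 1/√(1 - 0.708²) = 1.416
mc² = 1.7 × (3×10⁸)² = 1.530×10¹⁷ J
E = γmc² = 1.416 × 1.530×10¹⁷ = 2.166×10¹⁷ J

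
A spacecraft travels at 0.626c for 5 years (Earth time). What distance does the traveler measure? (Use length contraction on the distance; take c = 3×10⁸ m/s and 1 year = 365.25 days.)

Earth distance: d = v × t = 0.626c × 5 yr = 2.963×10¹⁶ m
γ = 1.282
d' = d/γ = 2.963×10¹⁶/1.282 = 2.311×10¹⁶ m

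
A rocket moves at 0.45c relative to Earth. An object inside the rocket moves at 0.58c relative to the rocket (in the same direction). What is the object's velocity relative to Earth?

u = (u' + v)/(1 + u'v/c²)
Numerator: 0.58 + 0.45 = 1.03
Denominator: 1 + 0.261 = 1.261
u = 1.03/1.261 = 0.8168c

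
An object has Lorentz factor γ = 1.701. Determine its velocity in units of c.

From γ = 1/√(1 - v²/c²):
1/γ² = 1/1.701² = 0.3456
v²/c² = 1 - 0.3456 = 0.6544
v/c = √(0.6544) = 0.8089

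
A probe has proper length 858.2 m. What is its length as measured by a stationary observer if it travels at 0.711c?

Proper length L₀ = 858.2 m
γ = 1/√(1 - 0.711²) = 1.422
L = L₀/γ = 858.2/1.422 = 603.5 m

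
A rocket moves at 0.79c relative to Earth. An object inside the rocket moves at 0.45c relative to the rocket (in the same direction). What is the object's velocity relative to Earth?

u = (u' + v)/(1 + u'v/c²)
Numerator: 0.45 + 0.79 = 1.24
Denominator: 1 + 0.3555 = 1.3555
u = 1.24/1.3555 = 0.9148c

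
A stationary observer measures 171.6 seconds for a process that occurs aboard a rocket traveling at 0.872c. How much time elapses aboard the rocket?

Dilated time Δt = 171.6 seconds
γ = 1/√(1 - 0.872²) = 2.0429
Δt₀ = Δt/γ = 171.6/2.0429 = 84.00 seconds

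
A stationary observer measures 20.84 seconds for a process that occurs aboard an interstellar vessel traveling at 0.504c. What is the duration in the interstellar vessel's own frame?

Dilated time Δt = 20.84 seconds
γ = 1/√(1 - 0.504²) = 1.158
Δt₀ = Δt/γ = 20.84/1.158 = 18.00 seconds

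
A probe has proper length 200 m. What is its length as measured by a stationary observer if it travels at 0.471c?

Proper length L₀ = 200 m
γ = 1/√(1 - 0.471²) = 1.134
L = L₀/γ = 200/1.134 = 176.4 m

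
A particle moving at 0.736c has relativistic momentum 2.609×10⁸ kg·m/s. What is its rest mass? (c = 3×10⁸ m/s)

γ = 1/√(1 - 0.736²) = 1.47715
v = 0.736 × 3×10⁸ = 2.208×10⁸ m/s
m = p/(γv) = 2.609×10⁸/(1.47715 × 2.208×10⁸) = 0.7999 kg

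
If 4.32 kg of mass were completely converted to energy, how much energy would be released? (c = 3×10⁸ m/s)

Using E = mc²:
c² = (3×10⁸)² = 9×10¹⁶ m²/s²
E = 4.32 × 9×10¹⁶ = 3.888×10¹⁷ J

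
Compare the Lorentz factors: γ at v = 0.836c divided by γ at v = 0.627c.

γ₁ = 1/√(1 - 0.836²) = 1.8224
γ₂ = 1/√(1 - 0.627²) = 1.2837
γ₁/γ₂ = 1.8224/1.2837 = 1.420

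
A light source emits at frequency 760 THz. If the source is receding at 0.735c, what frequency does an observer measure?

β = v/c = 0.735
(1-β)/(1+β) = 0.265/1.735 = 0.1527
Doppler factor = √(0.1527) = 0.3908
f_obs = 760 × 0.3908 = 297.0 THz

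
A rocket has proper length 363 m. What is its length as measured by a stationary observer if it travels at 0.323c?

Proper length L₀ = 363 m
γ = 1/√(1 - 0.323²) = 1.05664
L = L₀/γ = 363/1.05664 = 343.5 m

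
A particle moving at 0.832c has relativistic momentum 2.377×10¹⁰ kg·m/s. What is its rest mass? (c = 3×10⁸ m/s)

γ = 1/√(1 - 0.832²) = 1.8025
v = 0.832 × 3×10⁸ = 2.496×10⁸ m/s
m = p/(γv) = 2.377×10¹⁰/(1.8025 × 2.496×10⁸) = 52.83 kg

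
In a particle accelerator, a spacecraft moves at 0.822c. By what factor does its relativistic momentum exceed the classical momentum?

p_rel = γmv, p_class = mv
Ratio = γ = 1/√(1 - 0.822²)
= 1/√(0.324316) = 1.756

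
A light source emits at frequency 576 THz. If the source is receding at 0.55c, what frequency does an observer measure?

β = v/c = 0.55
(1-β)/(1+β) = 0.45/1.55 = 0.290323
Doppler factor = √(0.290323) = 0.53882
f_obs = 576 × 0.53882 = 310.4 THz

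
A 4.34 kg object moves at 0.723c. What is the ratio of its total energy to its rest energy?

E = γmc², E₀ = mc²
E/E₀ = γ = 1/√(1 - 0.723²) = 1.447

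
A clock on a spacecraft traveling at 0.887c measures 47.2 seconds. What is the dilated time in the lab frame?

Proper time Δt₀ = 47.2 seconds
γ = 1/√(1 - 0.887²) = 2.166
Δt = γΔt₀ = 2.166 × 47.2 = 102.2 seconds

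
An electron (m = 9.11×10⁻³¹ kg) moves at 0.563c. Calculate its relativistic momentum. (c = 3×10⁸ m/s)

γ = 1/√(1 - 0.563²) = 1.210
v = 0.563 × 3×10⁸ = 1.689×10⁸ m/s
p = γmv = 1.210 × 9.11×10⁻³¹ × 1.689×10⁸ = 1.862×10⁻²² kg·m/s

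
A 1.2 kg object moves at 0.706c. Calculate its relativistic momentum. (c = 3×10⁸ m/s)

γ = 1/√(1 - 0.706²) = 1.412
v = 0.706 × 3×10⁸ = 2.118×10⁸ m/s
p = γmv = 1.412 × 1.2 × 2.118×10⁸ = 3.589×10⁸ kg·m/s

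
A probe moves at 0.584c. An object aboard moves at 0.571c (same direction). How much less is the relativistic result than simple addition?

Classical: u' + v = 0.571 + 0.584 = 1.155c
Relativistic: u = (0.571 + 0.584)/(1 + 0.333464) = 1.155/1.333464 = 0.8662c
Difference: 1.155 - 0.8662 = 0.2888c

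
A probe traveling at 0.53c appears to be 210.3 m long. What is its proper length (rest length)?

Contracted length L = 210.3 m
γ = 1/√(1 - 0.53²) = 1.1792
L₀ = γL = 1.1792 × 210.3 = 248.0 m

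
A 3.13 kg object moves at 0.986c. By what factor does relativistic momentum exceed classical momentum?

p_rel = γmv, p_class = mv
Ratio = γ = 1/√(1 - 0.986²) = 5.997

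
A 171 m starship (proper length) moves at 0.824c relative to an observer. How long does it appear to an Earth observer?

Proper length L₀ = 171 m
γ = 1/√(1 - 0.824²) = 1.7649
L = L₀/γ = 171/1.7649 = 96.89 m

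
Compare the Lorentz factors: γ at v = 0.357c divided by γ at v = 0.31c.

γ₁ = 1/√(1 - 0.357²) = 1.071
γ₂ = 1/√(1 - 0.31²) = 1.052
γ₁/γ₂ = 1.071/1.052 = 1.018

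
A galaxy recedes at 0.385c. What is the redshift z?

β = 0.385
(1+β)/(1-β) = 1.385/0.615 = 2.252
√(2.252) = 1.5007
z = 1.5007 - 1 = 0.5007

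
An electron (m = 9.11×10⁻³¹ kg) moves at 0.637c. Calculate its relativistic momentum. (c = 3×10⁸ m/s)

γ = 1/√(1 - 0.637²) = 1.297
v = 0.637 × 3×10⁸ = 1.911×10⁸ m/s
p = γmv = 1.297 × 9.11×10⁻³¹ × 1.911×10⁸ = 2.258×10⁻²² kg·m/s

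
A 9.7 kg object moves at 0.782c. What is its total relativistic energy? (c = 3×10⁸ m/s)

γ = 1/√(1 - 0.782²) = 1.6044
mc² = 9.7 × (3×10⁸)² = 8.730×10¹⁷ J
E = γmc² = 1.6044 × 8.730×10¹⁷ = 1.401×10¹⁸ J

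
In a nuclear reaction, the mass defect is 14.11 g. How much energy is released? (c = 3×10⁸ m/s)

Convert mass defect: Δm = 14.11 g = 0.01411 kg
E = Δm·c² = 0.01411 × (3×10⁸)²
= 0.01411 × 9×10¹⁶ = 1.270×10¹⁵ J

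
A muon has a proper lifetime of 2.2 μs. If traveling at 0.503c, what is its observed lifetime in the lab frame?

Proper lifetime τ₀ = 2.2 μs
γ = 1/√(1 - 0.503²) = 1.157
τ = γτ₀ = 1.157 × 2.2 μs = 2.545 μs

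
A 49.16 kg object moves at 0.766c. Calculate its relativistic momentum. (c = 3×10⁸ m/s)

γ = 1/√(1 - 0.766²) = 1.5556
v = 0.766 × 3×10⁸ = 2.298×10⁸ m/s
p = γmv = 1.5556 × 49.16 × 2.298×10⁸ = 1.757×10¹⁰ kg·m/s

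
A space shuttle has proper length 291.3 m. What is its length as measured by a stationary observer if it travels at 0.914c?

Proper length L₀ = 291.3 m
γ = 1/√(1 - 0.914²) = 2.465
L = L₀/γ = 291.3/2.465 = 118.2 m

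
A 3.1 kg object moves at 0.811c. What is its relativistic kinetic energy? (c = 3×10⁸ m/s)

γ = 1/√(1 - 0.811²) = 1.7093
γ - 1 = 0.7093
KE = (γ-1)mc² = 0.7093 × 3.1 × (3×10⁸)² = 1.979×10¹⁷ J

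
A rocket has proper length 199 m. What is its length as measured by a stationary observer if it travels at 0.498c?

Proper length L₀ = 199 m
γ = 1/√(1 - 0.498²) = 1.153
L = L₀/γ = 199/1.153 = 172.6 m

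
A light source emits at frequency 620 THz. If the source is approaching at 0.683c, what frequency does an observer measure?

β = v/c = 0.683
(1+β)/(1-β) = 1.683/0.317 = 5.30915
Doppler factor = √(5.30915) = 2.3042
f_obs = 620 × 2.3042 = 1429 THz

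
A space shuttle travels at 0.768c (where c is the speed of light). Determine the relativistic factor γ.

v/c = 0.768, so (v/c)² = 0.589824
1 - (v/c)² = 0.410176
γ = 1/√(0.410176) = 1.561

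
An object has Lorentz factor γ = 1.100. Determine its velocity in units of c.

From γ = 1/√(1 - v²/c²):
1/γ² = 1/1.100² = 0.82645
v²/c² = 1 - 0.82645 = 0.17355
v/c = √(0.17355) = 0.4166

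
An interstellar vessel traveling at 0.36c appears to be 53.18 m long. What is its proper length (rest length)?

Contracted length L = 53.18 m
γ = 1/√(1 - 0.36²) = 1.0719
L₀ = γL = 1.0719 × 53.18 = 57.00 m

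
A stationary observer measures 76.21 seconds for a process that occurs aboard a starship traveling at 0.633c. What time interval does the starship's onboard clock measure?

Dilated time Δt = 76.21 seconds
γ = 1/√(1 - 0.633²) = 1.2917
Δt₀ = Δt/γ = 76.21/1.2917 = 59.00 seconds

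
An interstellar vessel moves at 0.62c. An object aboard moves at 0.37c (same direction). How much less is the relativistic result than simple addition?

Classical: u' + v = 0.37 + 0.62 = 0.99c
Relativistic: u = (0.37 + 0.62)/(1 + 0.2294) = 0.99/1.2294 = 0.8053c
Difference: 0.99 - 0.8053 = 0.1847c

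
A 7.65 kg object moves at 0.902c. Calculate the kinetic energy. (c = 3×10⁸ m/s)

γ = 1/√(1 - 0.902²) = 2.3162
γ - 1 = 1.3162
KE = (γ-1)mc² = 1.3162 × 7.65 × (3×10⁸)² = 9.062×10¹⁷ J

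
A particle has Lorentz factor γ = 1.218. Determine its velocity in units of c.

From γ = 1/√(1 - v²/c²):
1/γ² = 1/1.218² = 0.6741
v²/c² = 1 - 0.6741 = 0.3259
v/c = √(0.3259) = 0.5709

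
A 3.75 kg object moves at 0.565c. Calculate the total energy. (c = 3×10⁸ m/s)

γ = 1/√(1 - 0.565²) = 1.21199
mc² = 3.75 × (3×10⁸)² = 3.375×10¹⁷ J
E = γmc² = 1.21199 × 3.375×10¹⁷ = 4.090×10¹⁷ J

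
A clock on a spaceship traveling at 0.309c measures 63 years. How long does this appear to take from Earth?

Proper time Δt₀ = 63 years
γ = 1/√(1 - 0.309²) = 1.0515
Δt = γΔt₀ = 1.0515 × 63 = 66.24 years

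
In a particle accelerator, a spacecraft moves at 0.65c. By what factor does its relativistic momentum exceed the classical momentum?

p_rel = γmv, p_class = mv
Ratio = γ = 1/√(1 - 0.65²)
= 1/√(0.5775) = 1.316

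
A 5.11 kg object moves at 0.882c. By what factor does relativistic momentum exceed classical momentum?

p_rel = γmv, p_class = mv
Ratio = γ = 1/√(1 - 0.882²) = 2.122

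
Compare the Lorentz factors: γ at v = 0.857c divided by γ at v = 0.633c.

γ₁ = 1/√(1 - 0.857²) = 1.941
γ₂ = 1/√(1 - 0.633²) = 1.292
γ₁/γ₂ = 1.941/1.292 = 1.502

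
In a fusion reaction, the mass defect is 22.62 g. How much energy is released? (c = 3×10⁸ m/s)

Convert mass defect: Δm = 22.62 g = 0.02262 kg
E = Δm·c² = 0.02262 × (3×10⁸)²
= 0.02262 × 9×10¹⁶ = 2.036×10¹⁵ J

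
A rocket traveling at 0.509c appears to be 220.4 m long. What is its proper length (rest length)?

Contracted length L = 220.4 m
γ = 1/√(1 - 0.509²) = 1.162
L₀ = γL = 1.162 × 220.4 = 256.1 m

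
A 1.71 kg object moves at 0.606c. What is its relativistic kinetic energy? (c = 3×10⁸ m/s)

γ = 1/√(1 - 0.606²) = 1.2571
γ - 1 = 0.2571
KE = (γ-1)mc² = 0.2571 × 1.71 × (3×10⁸)² = 3.957×10¹⁶ J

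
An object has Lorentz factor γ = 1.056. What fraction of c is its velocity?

From γ = 1/√(1 - v²/c²):
1/γ² = 1/1.056² = 0.89675
v²/c² = 1 - 0.89675 = 0.10325
v/c = √(0.10325) = 0.3213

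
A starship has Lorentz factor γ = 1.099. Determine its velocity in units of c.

From γ = 1/√(1 - v²/c²):
1/γ² = 1/1.099² = 0.82795
v²/c² = 1 - 0.82795 = 0.17205
v/c = √(0.17205) = 0.4148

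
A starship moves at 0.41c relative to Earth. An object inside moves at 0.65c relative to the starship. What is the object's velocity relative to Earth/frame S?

u = (u' + v)/(1 + u'v/c²)
Numerator: 0.65 + 0.41 = 1.06
Denominator: 1 + 0.2665 = 1.2665
u = 1.06/1.2665 = 0.8370c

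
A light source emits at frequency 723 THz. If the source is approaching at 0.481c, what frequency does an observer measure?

β = v/c = 0.481
(1+β)/(1-β) = 1.481/0.519 = 2.854
Doppler factor = √(2.854) = 1.689
f_obs = 723 × 1.689 = 1221 THz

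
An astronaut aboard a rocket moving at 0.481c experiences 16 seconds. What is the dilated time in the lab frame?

Proper time Δt₀ = 16 seconds
γ = 1/√(1 - 0.481²) = 1.1406
Δt = γΔt₀ = 1.1406 × 16 = 18.25 seconds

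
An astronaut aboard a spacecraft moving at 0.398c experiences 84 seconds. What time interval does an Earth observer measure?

Proper time Δt₀ = 84 seconds
γ = 1/√(1 - 0.398²) = 1.090
Δt = γΔt₀ = 1.090 × 84 = 91.56 seconds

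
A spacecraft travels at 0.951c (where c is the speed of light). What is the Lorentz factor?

v/c = 0.951, so (v/c)² = 0.904401
1 - (v/c)² = 0.095599
γ = 1/√(0.095599) = 3.234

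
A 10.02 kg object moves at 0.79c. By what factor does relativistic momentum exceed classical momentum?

p_rel = γmv, p_class = mv
Ratio = γ = 1/√(1 - 0.79²) = 1.631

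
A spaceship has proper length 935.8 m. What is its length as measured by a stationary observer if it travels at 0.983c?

Proper length L₀ = 935.8 m
γ = 1/√(1 - 0.983²) = 5.446
L = L₀/γ = 935.8/5.446 = 171.8 m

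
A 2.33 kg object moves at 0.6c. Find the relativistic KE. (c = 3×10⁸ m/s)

γ = 1/√(1 - 0.6²) = 1.250
γ - 1 = 0.2500
KE = (γ-1)mc² = 0.2500 × 2.33 × (3×10⁸)² = 5.243×10¹⁶ J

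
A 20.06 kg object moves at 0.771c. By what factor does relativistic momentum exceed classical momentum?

p_rel = γmv, p_class = mv
Ratio = γ = 1/√(1 - 0.771²) = 1.570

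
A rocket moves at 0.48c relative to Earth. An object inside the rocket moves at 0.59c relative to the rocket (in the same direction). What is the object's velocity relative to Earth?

u = (u' + v)/(1 + u'v/c²)
Numerator: 0.59 + 0.48 = 1.07
Denominator: 1 + 0.2832 = 1.2832
u = 1.07/1.2832 = 0.8339c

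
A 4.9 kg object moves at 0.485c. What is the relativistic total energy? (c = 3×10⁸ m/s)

γ = 1/√(1 - 0.485²) = 1.1435
mc² = 4.9 × (3×10⁸)² = 4.410×10¹⁷ J
E = γmc² = 1.1435 × 4.410×10¹⁷ = 5.043×10¹⁷ J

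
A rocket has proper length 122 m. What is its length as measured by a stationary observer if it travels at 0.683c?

Proper length L₀ = 122 m
γ = 1/√(1 - 0.683²) = 1.3691
L = L₀/γ = 122/1.3691 = 89.11 m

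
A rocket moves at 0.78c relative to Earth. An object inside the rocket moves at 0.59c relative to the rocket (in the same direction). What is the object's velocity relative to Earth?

u = (u' + v)/(1 + u'v/c²)
Numerator: 0.59 + 0.78 = 1.37
Denominator: 1 + 0.4602 = 1.4602
u = 1.37/1.4602 = 0.9382c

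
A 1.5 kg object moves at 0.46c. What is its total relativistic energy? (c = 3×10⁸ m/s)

γ = 1/√(1 - 0.46²) = 1.126
mc² = 1.5 × (3×10⁸)² = 1.350×10¹⁷ J
E = γmc² = 1.126 × 1.350×10¹⁷ = 1.520×10¹⁷ J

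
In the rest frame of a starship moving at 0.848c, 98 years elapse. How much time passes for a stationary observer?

Proper time Δt₀ = 98 years
γ = 1/√(1 - 0.848²) = 1.887
Δt = γΔt₀ = 1.887 × 98 = 184.9 years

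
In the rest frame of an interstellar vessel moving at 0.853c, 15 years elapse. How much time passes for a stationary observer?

Proper time Δt₀ = 15 years
γ = 1/√(1 - 0.853²) = 1.916
Δt = γΔt₀ = 1.916 × 15 = 28.74 years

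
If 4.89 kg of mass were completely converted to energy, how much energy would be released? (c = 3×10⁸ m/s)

Using E = mc²:
c² = (3×10⁸)² = 9×10¹⁶ m²/s²
E = 4.89 × 9×10¹⁶ = 4.401×10¹⁷ J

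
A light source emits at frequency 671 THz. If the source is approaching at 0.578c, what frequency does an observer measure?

β = v/c = 0.578
(1+β)/(1-β) = 1.578/0.422 = 3.739
Doppler factor = √(3.739) = 1.934
f_obs = 671 × 1.934 = 1298 THz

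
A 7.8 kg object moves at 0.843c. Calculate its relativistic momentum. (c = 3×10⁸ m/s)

γ = 1/√(1 - 0.843²) = 1.859
v = 0.843 × 3×10⁸ = 2.529×10⁸ m/s
p = γmv = 1.859 × 7.8 × 2.529×10⁸ = 3.667×10⁹ kg·m/s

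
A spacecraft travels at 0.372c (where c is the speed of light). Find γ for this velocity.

v/c = 0.372, so (v/c)² = 0.138384
1 - (v/c)² = 0.861616
γ = 1/√(0.861616) = 1.077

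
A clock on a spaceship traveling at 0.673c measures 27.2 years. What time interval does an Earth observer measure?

Proper time Δt₀ = 27.2 years
γ = 1/√(1 - 0.673²) = 1.352
Δt = γΔt₀ = 1.352 × 27.2 = 36.77 years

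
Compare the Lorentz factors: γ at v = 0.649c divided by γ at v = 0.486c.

γ₁ = 1/√(1 - 0.649²) = 1.314
γ₂ = 1/√(1 - 0.486²) = 1.144
γ₁/γ₂ = 1.314/1.144 = 1.149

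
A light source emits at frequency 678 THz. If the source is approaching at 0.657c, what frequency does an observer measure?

β = v/c = 0.657
(1+β)/(1-β) = 1.657/0.343 = 4.831
Doppler factor = √(4.831) = 2.198
f_obs = 678 × 2.198 = 1490 THz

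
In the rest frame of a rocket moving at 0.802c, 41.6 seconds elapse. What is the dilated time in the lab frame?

Proper time Δt₀ = 41.6 seconds
γ = 1/√(1 - 0.802²) = 1.674
Δt = γΔt₀ = 1.674 × 41.6 = 69.64 seconds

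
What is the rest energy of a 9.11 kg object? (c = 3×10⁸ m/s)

c² = (3×10⁸)² = 9.000×10¹⁶ m²/s²
E₀ = mc² = 9.11 × 9.000×10¹⁶ = 8.199×10¹⁷ J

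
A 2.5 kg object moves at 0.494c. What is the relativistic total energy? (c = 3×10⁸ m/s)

γ = 1/√(1 - 0.494²) = 1.150
mc² = 2.5 × (3×10⁸)² = 2.250×10¹⁷ J
E = γmc² = 1.150 × 2.250×10¹⁷ = 2.588×10¹⁷ J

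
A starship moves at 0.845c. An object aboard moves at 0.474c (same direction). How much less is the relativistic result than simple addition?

Classical: u' + v = 0.474 + 0.845 = 1.319c
Relativistic: u = (0.474 + 0.845)/(1 + 0.40053) = 1.319/1.40053 = 0.9418c
Difference: 1.319 - 0.9418 = 0.3772c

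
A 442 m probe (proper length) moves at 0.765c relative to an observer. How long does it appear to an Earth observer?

Proper length L₀ = 442 m
γ = 1/√(1 - 0.765²) = 1.5527
L = L₀/γ = 442/1.5527 = 284.7 m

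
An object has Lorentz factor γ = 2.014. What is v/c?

From γ = 1/√(1 - v²/c²):
1/γ² = 1/2.014² = 0.2465
v²/c² = 1 - 0.2465 = 0.7535
v/c = √(0.7535) = 0.8680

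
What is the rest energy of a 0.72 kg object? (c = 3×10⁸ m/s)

c² = (3×10⁸)² = 9.000×10¹⁶ m²/s²
E₀ = mc² = 0.72 × 9.000×10¹⁶ = 6.480×10¹⁶ J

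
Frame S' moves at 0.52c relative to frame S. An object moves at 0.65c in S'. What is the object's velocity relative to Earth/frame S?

u = (u' + v)/(1 + u'v/c²)
Numerator: 0.65 + 0.52 = 1.17
Denominator: 1 + 0.338 = 1.338
u = 1.17/1.338 = 0.8744c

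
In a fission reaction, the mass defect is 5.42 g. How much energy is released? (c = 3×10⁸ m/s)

Convert mass defect: Δm = 5.42 g = 0.00542 kg
E = Δm·c² = 0.00542 × (3×10⁸)²
= 0.00542 × 9×10¹⁶ = 4.878×10¹⁴ J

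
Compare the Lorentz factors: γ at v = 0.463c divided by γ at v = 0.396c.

γ₁ = 1/√(1 - 0.463²) = 1.128
γ₂ = 1/√(1 - 0.396²) = 1.089
γ₁/γ₂ = 1.128/1.089 = 1.036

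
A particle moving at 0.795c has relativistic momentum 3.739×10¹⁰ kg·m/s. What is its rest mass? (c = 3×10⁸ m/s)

γ = 1/√(1 - 0.795²) = 1.6485
v = 0.795 × 3×10⁸ = 2.385×10⁸ m/s
m = p/(γv) = 3.739×10¹⁰/(1.6485 × 2.385×10⁸) = 95.10 kg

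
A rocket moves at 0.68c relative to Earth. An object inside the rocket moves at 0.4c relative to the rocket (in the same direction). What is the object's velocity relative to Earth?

u = (u' + v)/(1 + u'v/c²)
Numerator: 0.4 + 0.68 = 1.08
Denominator: 1 + 0.272 = 1.272
u = 1.08/1.272 = 0.8491c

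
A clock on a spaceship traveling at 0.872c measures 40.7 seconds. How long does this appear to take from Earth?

Proper time Δt₀ = 40.7 seconds
γ = 1/√(1 - 0.872²) = 2.043
Δt = γΔt₀ = 2.043 × 40.7 = 83.15 seconds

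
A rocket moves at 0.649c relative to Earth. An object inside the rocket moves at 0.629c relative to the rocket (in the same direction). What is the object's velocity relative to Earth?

u = (u' + v)/(1 + u'v/c²)
Numerator: 0.629 + 0.649 = 1.278
Denominator: 1 + 0.408221 = 1.408221
u = 1.278/1.408221 = 0.9075c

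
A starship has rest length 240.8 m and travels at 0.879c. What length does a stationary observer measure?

Proper length L₀ = 240.8 m
γ = 1/√(1 - 0.879²) = 2.097
L = L₀/γ = 240.8/2.097 = 114.8 m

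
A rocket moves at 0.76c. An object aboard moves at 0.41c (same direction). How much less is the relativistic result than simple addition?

Classical: u' + v = 0.41 + 0.76 = 1.17c
Relativistic: u = (0.41 + 0.76)/(1 + 0.3116) = 1.17/1.3116 = 0.8920c
Difference: 1.17 - 0.8920 = 0.2780c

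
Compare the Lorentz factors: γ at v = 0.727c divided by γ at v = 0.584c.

γ₁ = 1/√(1 - 0.727²) = 1.456
γ₂ = 1/√(1 - 0.584²) = 1.232
γ₁/γ₂ = 1.456/1.232 = 1.182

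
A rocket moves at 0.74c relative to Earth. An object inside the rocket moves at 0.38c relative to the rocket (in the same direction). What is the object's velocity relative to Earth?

u = (u' + v)/(1 + u'v/c²)
Numerator: 0.38 + 0.74 = 1.12
Denominator: 1 + 0.2812 = 1.2812
u = 1.12/1.2812 = 0.8742c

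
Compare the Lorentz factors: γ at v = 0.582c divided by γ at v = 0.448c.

γ₁ = 1/√(1 - 0.582²) = 1.230
γ₂ = 1/√(1 - 0.448²) = 1.119
γ₁/γ₂ = 1.230/1.119 = 1.099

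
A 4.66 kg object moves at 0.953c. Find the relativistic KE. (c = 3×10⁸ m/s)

γ = 1/√(1 - 0.953²) = 3.3007
γ - 1 = 2.3007
KE = (γ-1)mc² = 2.3007 × 4.66 × (3×10⁸)² = 9.649×10¹⁷ J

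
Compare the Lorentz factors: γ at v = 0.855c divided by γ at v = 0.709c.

γ₁ = 1/√(1 - 0.855²) = 1.928
γ₂ = 1/√(1 - 0.709²) = 1.418
γ₁/γ₂ = 1.928/1.418 = 1.360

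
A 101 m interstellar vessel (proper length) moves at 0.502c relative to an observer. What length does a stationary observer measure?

Proper length L₀ = 101 m
γ = 1/√(1 - 0.502²) = 1.15625
L = L₀/γ = 101/1.15625 = 87.35 m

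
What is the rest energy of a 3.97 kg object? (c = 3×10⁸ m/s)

c² = (3×10⁸)² = 9.000×10¹⁶ m²/s²
E₀ = mc² = 3.97 × 9.000×10¹⁶ = 3.573×10¹⁷ J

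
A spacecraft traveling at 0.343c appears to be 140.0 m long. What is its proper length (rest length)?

Contracted length L = 140.0 m
γ = 1/√(1 - 0.343²) = 1.0646
L₀ = γL = 1.0646 × 140.0 = 149.0 m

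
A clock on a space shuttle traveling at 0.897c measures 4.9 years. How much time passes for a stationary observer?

Proper time Δt₀ = 4.9 years
γ = 1/√(1 - 0.897²) = 2.2623
Δt = γΔt₀ = 2.2623 × 4.9 = 11.09 years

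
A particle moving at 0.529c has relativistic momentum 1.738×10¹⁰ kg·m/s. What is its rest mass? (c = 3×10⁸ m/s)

γ = 1/√(1 - 0.529²) = 1.1784
v = 0.529 × 3×10⁸ = 1.587×10⁸ m/s
m = p/(γv) = 1.738×10¹⁰/(1.1784 × 1.587×10⁸) = 92.94 kg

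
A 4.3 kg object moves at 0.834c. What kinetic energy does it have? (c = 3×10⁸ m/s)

γ = 1/√(1 - 0.834²) = 1.8124
γ - 1 = 0.8124
KE = (γ-1)mc² = 0.8124 × 4.3 × (3×10⁸)² = 3.144×10¹⁷ J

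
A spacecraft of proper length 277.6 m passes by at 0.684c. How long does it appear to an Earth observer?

Proper length L₀ = 277.6 m
γ = 1/√(1 - 0.684²) = 1.371
L = L₀/γ = 277.6/1.371 = 202.5 m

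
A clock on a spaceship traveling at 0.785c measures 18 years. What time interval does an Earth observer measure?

Proper time Δt₀ = 18 years
γ = 1/√(1 - 0.785²) = 1.6142
Δt = γΔt₀ = 1.6142 × 18 = 29.06 years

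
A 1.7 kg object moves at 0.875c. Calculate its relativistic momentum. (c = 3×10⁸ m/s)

γ = 1/√(1 - 0.875²) = 2.0656
v = 0.875 × 3×10⁸ = 2.625×10⁸ m/s
p = γmv = 2.0656 × 1.7 × 2.625×10⁸ = 9.218×10⁸ kg·m/s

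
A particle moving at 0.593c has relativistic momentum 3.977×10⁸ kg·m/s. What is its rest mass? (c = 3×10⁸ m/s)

γ = 1/√(1 - 0.593²) = 1.242
v = 0.593 × 3×10⁸ = 1.779×10⁸ m/s
m = p/(γv) = 3.977×10⁸/(1.242 × 1.779×10⁸) = 1.800 kg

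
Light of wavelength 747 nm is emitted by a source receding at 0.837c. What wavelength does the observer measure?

β = 0.837
Wavelength Doppler factor = √(1.837/0.163) = √(11.27) = 3.357
λ_obs = 747 × 3.357 = 2508 nm (redshift)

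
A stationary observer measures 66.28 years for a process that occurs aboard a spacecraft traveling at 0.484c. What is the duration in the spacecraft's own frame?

Dilated time Δt = 66.28 years
γ = 1/√(1 - 0.484²) = 1.1428
Δt₀ = Δt/γ = 66.28/1.1428 = 58.00 years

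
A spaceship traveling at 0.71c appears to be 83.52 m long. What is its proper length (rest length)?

Contracted length L = 83.52 m
γ = 1/√(1 - 0.71²) = 1.420
L₀ = γL = 1.420 × 83.52 = 118.6 m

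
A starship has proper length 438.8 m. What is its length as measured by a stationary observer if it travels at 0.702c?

Proper length L₀ = 438.8 m
γ = 1/√(1 - 0.702²) = 1.404
L = L₀/γ = 438.8/1.404 = 312.5 m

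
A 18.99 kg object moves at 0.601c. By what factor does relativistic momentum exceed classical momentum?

p_rel = γmv, p_class = mv
Ratio = γ = 1/√(1 - 0.601²) = 1.251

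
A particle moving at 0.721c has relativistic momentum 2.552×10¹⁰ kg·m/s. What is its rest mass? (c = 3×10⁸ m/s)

γ = 1/√(1 - 0.721²) = 1.443
v = 0.721 × 3×10⁸ = 2.163×10⁸ m/s
m = p/(γv) = 2.552×10¹⁰/(1.443 × 2.163×10⁸) = 81.76 kg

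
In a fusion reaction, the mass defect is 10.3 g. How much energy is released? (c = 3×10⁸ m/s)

Convert mass defect: Δm = 10.3 g = 0.0103 kg
E = Δm·c² = 0.0103 × (3×10⁸)²
= 0.0103 × 9×10¹⁶ = 9.270×10¹⁴ J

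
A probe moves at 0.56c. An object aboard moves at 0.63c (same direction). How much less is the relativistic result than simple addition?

Classical: u' + v = 0.63 + 0.56 = 1.19c
Relativistic: u = (0.63 + 0.56)/(1 + 0.3528) = 1.19/1.3528 = 0.8797c
Difference: 1.19 - 0.8797 = 0.3103c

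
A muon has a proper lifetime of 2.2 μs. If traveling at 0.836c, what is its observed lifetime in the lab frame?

Proper lifetime τ₀ = 2.2 μs
γ = 1/√(1 - 0.836²) = 1.8224
τ = γτ₀ = 1.8224 × 2.2 μs = 4.009 μs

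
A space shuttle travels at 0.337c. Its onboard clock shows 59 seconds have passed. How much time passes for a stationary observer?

Proper time Δt₀ = 59 seconds
γ = 1/√(1 - 0.337²) = 1.06213
Δt = γΔt₀ = 1.06213 × 59 = 62.67 seconds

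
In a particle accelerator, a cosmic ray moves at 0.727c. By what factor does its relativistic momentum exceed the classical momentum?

p_rel = γmv, p_class = mv
Ratio = γ = 1/√(1 - 0.727²)
= 1/√(0.471471) = 1.456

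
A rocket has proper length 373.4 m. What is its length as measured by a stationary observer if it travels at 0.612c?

Proper length L₀ = 373.4 m
γ = 1/√(1 - 0.612²) = 1.2644
L = L₀/γ = 373.4/1.2644 = 295.3 m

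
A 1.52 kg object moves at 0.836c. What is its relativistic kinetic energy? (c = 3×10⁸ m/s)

γ = 1/√(1 - 0.836²) = 1.8224
γ - 1 = 0.8224
KE = (γ-1)mc² = 0.8224 × 1.52 × (3×10⁸)² = 1.125×10¹⁷ J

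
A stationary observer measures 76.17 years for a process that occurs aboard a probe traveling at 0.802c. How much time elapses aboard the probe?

Dilated time Δt = 76.17 years
γ = 1/√(1 - 0.802²) = 1.674
Δt₀ = Δt/γ = 76.17/1.674 = 45.50 years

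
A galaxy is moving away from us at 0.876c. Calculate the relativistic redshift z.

β = 0.876
(1+β)/(1-β) = 1.876/0.124 = 15.13
√(15.13) = 3.890
z = 3.890 - 1 = 2.890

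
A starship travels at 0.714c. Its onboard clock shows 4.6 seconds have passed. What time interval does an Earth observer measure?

Proper time Δt₀ = 4.6 seconds
γ = 1/√(1 - 0.714²) = 1.4283
Δt = γΔt₀ = 1.4283 × 4.6 = 6.570 seconds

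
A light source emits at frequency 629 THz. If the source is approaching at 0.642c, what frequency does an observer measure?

β = v/c = 0.642
(1+β)/(1-β) = 1.642/0.358 = 4.587
Doppler factor = √(4.587) = 2.142
f_obs = 629 × 2.142 = 1347 THz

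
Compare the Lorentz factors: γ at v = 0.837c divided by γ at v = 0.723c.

γ₁ = 1/√(1 - 0.837²) = 1.827
γ₂ = 1/√(1 - 0.723²) = 1.447
γ₁/γ₂ = 1.827/1.447 = 1.263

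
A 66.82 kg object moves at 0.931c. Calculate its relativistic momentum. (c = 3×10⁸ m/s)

γ = 1/√(1 - 0.931²) = 2.7396
v = 0.931 × 3×10⁸ = 2.793×10⁸ m/s
p = γmv = 2.7396 × 66.82 × 2.793×10⁸ = 5.113×10¹⁰ kg·m/s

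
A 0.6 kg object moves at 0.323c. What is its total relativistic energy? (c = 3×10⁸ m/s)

γ = 1/√(1 - 0.323²) = 1.0566
mc² = 0.6 × (3×10⁸)² = 5.400×10¹⁶ J
E = γmc² = 1.0566 × 5.400×10¹⁶ = 5.706×10¹⁶ J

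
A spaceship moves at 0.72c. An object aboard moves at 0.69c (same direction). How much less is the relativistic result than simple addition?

Classical: u' + v = 0.69 + 0.72 = 1.41c
Relativistic: u = (0.69 + 0.72)/(1 + 0.4968) = 1.41/1.4968 = 0.9420c
Difference: 1.41 - 0.9420 = 0.4680c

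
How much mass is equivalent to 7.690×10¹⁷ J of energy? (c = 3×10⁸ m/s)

From E = mc², we get m = E/c²
c² = (3×10⁸)² = 9×10¹⁶ m²/s²
m = 7.690×10¹⁷ / 9×10¹⁶ = 8.544 kg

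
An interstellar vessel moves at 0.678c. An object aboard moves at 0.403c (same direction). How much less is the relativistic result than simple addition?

Classical: u' + v = 0.403 + 0.678 = 1.081c
Relativistic: u = (0.403 + 0.678)/(1 + 0.273234) = 1.081/1.273234 = 0.8490c
Difference: 1.081 - 0.8490 = 0.2320c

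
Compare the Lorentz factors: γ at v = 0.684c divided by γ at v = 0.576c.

γ₁ = 1/√(1 - 0.684²) = 1.371
γ₂ = 1/√(1 - 0.576²) = 1.223
γ₁/γ₂ = 1.371/1.223 = 1.121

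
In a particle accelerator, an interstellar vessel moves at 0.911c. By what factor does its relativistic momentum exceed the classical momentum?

p_rel = γmv, p_class = mv
Ratio = γ = 1/√(1 - 0.911²)
= 1/√(0.170079) = 2.425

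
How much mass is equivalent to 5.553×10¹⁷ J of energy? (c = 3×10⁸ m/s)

From E = mc², we get m = E/c²
c² = (3×10⁸)² = 9×10¹⁶ m²/s²
m = 5.553×10¹⁷ / 9×10¹⁶ = 6.170 kg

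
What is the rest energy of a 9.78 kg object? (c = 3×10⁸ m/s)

c² = (3×10⁸)² = 9.000×10¹⁶ m²/s²
E₀ = mc² = 9.78 × 9.000×10¹⁶ = 8.802×10¹⁷ J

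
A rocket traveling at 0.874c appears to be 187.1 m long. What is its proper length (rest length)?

Contracted length L = 187.1 m
γ = 1/√(1 - 0.874²) = 2.0579
L₀ = γL = 2.0579 × 187.1 = 385.0 m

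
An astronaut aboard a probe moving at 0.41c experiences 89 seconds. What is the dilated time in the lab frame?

Proper time Δt₀ = 89 seconds
γ = 1/√(1 - 0.41²) = 1.0964
Δt = γΔt₀ = 1.0964 × 89 = 97.58 seconds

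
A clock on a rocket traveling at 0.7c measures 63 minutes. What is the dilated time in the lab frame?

Proper time Δt₀ = 63 minutes
γ = 1/√(1 - 0.7²) = 1.4003
Δt = γΔt₀ = 1.4003 × 63 = 88.22 minutes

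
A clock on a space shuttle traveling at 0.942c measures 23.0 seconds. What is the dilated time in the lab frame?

Proper time Δt₀ = 23.0 seconds
γ = 1/√(1 - 0.942²) = 2.9796
Δt = γΔt₀ = 2.9796 × 23.0 = 68.53 seconds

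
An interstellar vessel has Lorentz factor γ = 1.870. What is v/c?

From γ = 1/√(1 - v²/c²):
1/γ² = 1/1.870² = 0.2860
v²/c² = 1 - 0.2860 = 0.7140
v/c = √(0.7140) = 0.8450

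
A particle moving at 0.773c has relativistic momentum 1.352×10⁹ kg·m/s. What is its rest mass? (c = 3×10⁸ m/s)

γ = 1/√(1 - 0.773²) = 1.576
v = 0.773 × 3×10⁸ = 2.319×10⁸ m/s
m = p/(γv) = 1.352×10⁹/(1.576 × 2.319×10⁸) = 3.699 kg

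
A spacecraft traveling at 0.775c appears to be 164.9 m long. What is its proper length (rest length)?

Contracted length L = 164.9 m
γ = 1/√(1 - 0.775²) = 1.582
L₀ = γL = 1.582 × 164.9 = 260.9 m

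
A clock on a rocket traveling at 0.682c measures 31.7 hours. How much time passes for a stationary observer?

Proper time Δt₀ = 31.7 hours
γ = 1/√(1 - 0.682²) = 1.3673
Δt = γΔt₀ = 1.3673 × 31.7 = 43.34 hours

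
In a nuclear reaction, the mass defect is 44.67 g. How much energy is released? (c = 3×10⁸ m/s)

Convert mass defect: Δm = 44.67 g = 0.04467 kg
E = Δm·c² = 0.04467 × (3×10⁸)²
= 0.04467 × 9×10¹⁶ = 4.020×10¹⁵ J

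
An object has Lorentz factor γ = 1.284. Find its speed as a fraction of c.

From γ = 1/√(1 - v²/c²):
1/γ² = 1/1.284² = 0.60655
v²/c² = 1 - 0.60655 = 0.39345
v/c = √(0.39345) = 0.6273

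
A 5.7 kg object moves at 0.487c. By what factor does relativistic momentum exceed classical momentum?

p_rel = γmv, p_class = mv
Ratio = γ = 1/√(1 - 0.487²) = 1.145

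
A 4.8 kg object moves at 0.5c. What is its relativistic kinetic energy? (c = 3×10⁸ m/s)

γ = 1/√(1 - 0.5²) = 1.1547
γ - 1 = 0.1547
KE = (γ-1)mc² = 0.1547 × 4.8 × (3×10⁸)² = 6.683×10¹⁶ J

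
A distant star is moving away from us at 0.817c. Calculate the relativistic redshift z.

β = 0.817
(1+β)/(1-β) = 1.817/0.183 = 9.929
√(9.929) = 3.151
z = 3.151 - 1 = 2.151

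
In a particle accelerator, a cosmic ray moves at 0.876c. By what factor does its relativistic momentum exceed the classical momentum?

p_rel = γmv, p_class = mv
Ratio = γ = 1/√(1 - 0.876²)
= 1/√(0.232624) = 2.073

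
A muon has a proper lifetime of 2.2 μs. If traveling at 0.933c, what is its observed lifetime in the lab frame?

Proper lifetime τ₀ = 2.2 μs
γ = 1/√(1 - 0.933²) = 2.7787
τ = γτ₀ = 2.7787 × 2.2 μs = 6.113 μs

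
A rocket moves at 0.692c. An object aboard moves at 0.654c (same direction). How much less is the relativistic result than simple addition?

Classical: u' + v = 0.654 + 0.692 = 1.346c
Relativistic: u = (0.654 + 0.692)/(1 + 0.452568) = 1.346/1.452568 = 0.9266c
Difference: 1.346 - 0.9266 = 0.4194c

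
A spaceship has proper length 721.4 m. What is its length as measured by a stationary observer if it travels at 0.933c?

Proper length L₀ = 721.4 m
γ = 1/√(1 - 0.933²) = 2.779
L = L₀/γ = 721.4/2.779 = 259.6 m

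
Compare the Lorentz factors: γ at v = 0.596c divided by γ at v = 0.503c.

γ₁ = 1/√(1 - 0.596²) = 1.245
γ₂ = 1/√(1 - 0.503²) = 1.157
γ₁/γ₂ = 1.245/1.157 = 1.076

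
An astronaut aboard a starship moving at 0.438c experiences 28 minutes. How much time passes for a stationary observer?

Proper time Δt₀ = 28 minutes
γ = 1/√(1 - 0.438²) = 1.1124
Δt = γΔt₀ = 1.1124 × 28 = 31.15 minutes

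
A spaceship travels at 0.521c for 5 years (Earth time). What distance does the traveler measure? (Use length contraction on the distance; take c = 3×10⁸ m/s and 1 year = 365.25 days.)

Earth distance: d = v × t = 0.521c × 5 yr = 2.4662×10¹⁶ m
γ = 1.1716
d' = d/γ = 2.4662×10¹⁶/1.1716 = 2.105×10¹⁶ m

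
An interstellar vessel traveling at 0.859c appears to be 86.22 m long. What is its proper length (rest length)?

Contracted length L = 86.22 m
γ = 1/√(1 - 0.859²) = 1.953
L₀ = γL = 1.953 × 86.22 = 168.4 m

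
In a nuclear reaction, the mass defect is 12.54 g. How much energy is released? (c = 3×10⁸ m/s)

Convert mass defect: Δm = 12.54 g = 0.01254 kg
E = Δm·c² = 0.01254 × (3×10⁸)²
= 0.01254 × 9×10¹⁶ = 1.129×10¹⁵ J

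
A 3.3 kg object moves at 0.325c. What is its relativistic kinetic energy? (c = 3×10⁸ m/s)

γ = 1/√(1 - 0.325²) = 1.0574
γ - 1 = 0.05740
KE = (γ-1)mc² = 0.05740 × 3.3 × (3×10⁸)² = 1.705×10¹⁶ J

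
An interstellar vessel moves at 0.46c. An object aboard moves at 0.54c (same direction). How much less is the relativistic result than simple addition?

Classical: u' + v = 0.54 + 0.46 = 1c
Relativistic: u = (0.54 + 0.46)/(1 + 0.2484) = 1/1.2484 = 0.8010c
Difference: 1 - 0.8010 = 0.1990c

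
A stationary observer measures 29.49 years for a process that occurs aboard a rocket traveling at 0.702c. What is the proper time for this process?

Dilated time Δt = 29.49 years
γ = 1/√(1 - 0.702²) = 1.404
Δt₀ = Δt/γ = 29.49/1.404 = 21.00 years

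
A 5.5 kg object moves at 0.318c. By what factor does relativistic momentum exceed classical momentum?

p_rel = γmv, p_class = mv
Ratio = γ = 1/√(1 - 0.318²) = 1.055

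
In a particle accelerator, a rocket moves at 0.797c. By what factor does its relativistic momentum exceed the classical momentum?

p_rel = γmv, p_class = mv
Ratio = γ = 1/√(1 - 0.797²)
= 1/√(0.364791) = 1.656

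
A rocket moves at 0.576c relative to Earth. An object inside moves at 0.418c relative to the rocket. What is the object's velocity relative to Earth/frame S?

u = (u' + v)/(1 + u'v/c²)
Numerator: 0.418 + 0.576 = 0.994
Denominator: 1 + 0.240768 = 1.240768
u = 0.994/1.240768 = 0.8011c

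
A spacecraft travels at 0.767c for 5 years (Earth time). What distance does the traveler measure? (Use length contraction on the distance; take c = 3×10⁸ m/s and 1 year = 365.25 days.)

Earth distance: d = v × t = 0.767c × 5 yr = 3.6307×10¹⁶ m
γ = 1.5585
d' = d/γ = 3.6307×10¹⁶/1.5585 = 2.330×10¹⁶ m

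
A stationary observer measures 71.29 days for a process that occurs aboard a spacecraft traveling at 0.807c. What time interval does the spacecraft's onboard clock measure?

Dilated time Δt = 71.29 days
γ = 1/√(1 - 0.807²) = 1.6933
Δt₀ = Δt/γ = 71.29/1.6933 = 42.10 days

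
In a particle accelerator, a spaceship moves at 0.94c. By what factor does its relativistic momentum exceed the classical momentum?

p_rel = γmv, p_class = mv
Ratio = γ = 1/√(1 - 0.94²)
= 1/√(0.1164) = 2.931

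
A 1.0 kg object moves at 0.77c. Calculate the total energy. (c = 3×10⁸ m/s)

γ = 1/√(1 - 0.77²) = 1.5673
mc² = 1.0 × (3×10⁸)² = 9.000×10¹⁶ J
E = γmc² = 1.5673 × 9.000×10¹⁶ = 1.411×10¹⁷ J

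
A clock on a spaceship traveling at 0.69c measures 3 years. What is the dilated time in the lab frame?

Proper time Δt₀ = 3 years
γ = 1/√(1 - 0.69²) = 1.3816
Δt = γΔt₀ = 1.3816 × 3 = 4.145 years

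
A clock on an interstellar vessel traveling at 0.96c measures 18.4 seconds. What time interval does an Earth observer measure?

Proper time Δt₀ = 18.4 seconds
γ = 1/√(1 - 0.96²) = 3.571
Δt = γΔt₀ = 3.571 × 18.4 = 65.71 seconds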